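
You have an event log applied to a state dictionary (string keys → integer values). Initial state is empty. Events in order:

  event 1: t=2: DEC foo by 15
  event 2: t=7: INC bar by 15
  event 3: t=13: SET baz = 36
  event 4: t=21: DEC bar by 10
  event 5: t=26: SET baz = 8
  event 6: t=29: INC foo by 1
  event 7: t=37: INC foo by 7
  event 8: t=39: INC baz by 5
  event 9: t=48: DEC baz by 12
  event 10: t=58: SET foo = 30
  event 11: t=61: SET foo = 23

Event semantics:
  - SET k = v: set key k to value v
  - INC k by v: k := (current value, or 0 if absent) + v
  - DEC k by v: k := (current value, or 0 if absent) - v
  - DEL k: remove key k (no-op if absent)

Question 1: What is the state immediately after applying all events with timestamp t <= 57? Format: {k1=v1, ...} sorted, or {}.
Answer: {bar=5, baz=1, foo=-7}

Derivation:
Apply events with t <= 57 (9 events):
  after event 1 (t=2: DEC foo by 15): {foo=-15}
  after event 2 (t=7: INC bar by 15): {bar=15, foo=-15}
  after event 3 (t=13: SET baz = 36): {bar=15, baz=36, foo=-15}
  after event 4 (t=21: DEC bar by 10): {bar=5, baz=36, foo=-15}
  after event 5 (t=26: SET baz = 8): {bar=5, baz=8, foo=-15}
  after event 6 (t=29: INC foo by 1): {bar=5, baz=8, foo=-14}
  after event 7 (t=37: INC foo by 7): {bar=5, baz=8, foo=-7}
  after event 8 (t=39: INC baz by 5): {bar=5, baz=13, foo=-7}
  after event 9 (t=48: DEC baz by 12): {bar=5, baz=1, foo=-7}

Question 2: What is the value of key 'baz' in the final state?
Answer: 1

Derivation:
Track key 'baz' through all 11 events:
  event 1 (t=2: DEC foo by 15): baz unchanged
  event 2 (t=7: INC bar by 15): baz unchanged
  event 3 (t=13: SET baz = 36): baz (absent) -> 36
  event 4 (t=21: DEC bar by 10): baz unchanged
  event 5 (t=26: SET baz = 8): baz 36 -> 8
  event 6 (t=29: INC foo by 1): baz unchanged
  event 7 (t=37: INC foo by 7): baz unchanged
  event 8 (t=39: INC baz by 5): baz 8 -> 13
  event 9 (t=48: DEC baz by 12): baz 13 -> 1
  event 10 (t=58: SET foo = 30): baz unchanged
  event 11 (t=61: SET foo = 23): baz unchanged
Final: baz = 1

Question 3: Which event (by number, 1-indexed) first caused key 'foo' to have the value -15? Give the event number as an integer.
Looking for first event where foo becomes -15:
  event 1: foo (absent) -> -15  <-- first match

Answer: 1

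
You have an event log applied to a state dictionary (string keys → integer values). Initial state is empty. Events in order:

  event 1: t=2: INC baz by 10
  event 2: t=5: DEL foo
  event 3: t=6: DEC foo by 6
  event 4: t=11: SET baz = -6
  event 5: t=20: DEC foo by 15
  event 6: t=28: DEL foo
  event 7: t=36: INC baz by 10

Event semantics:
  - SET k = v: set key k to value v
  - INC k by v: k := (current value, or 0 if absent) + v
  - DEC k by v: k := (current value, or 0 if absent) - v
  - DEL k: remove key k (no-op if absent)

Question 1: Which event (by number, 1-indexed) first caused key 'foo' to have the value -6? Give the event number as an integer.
Answer: 3

Derivation:
Looking for first event where foo becomes -6:
  event 3: foo (absent) -> -6  <-- first match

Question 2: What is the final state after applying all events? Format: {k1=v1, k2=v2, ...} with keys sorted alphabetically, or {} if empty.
  after event 1 (t=2: INC baz by 10): {baz=10}
  after event 2 (t=5: DEL foo): {baz=10}
  after event 3 (t=6: DEC foo by 6): {baz=10, foo=-6}
  after event 4 (t=11: SET baz = -6): {baz=-6, foo=-6}
  after event 5 (t=20: DEC foo by 15): {baz=-6, foo=-21}
  after event 6 (t=28: DEL foo): {baz=-6}
  after event 7 (t=36: INC baz by 10): {baz=4}

Answer: {baz=4}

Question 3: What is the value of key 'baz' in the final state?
Track key 'baz' through all 7 events:
  event 1 (t=2: INC baz by 10): baz (absent) -> 10
  event 2 (t=5: DEL foo): baz unchanged
  event 3 (t=6: DEC foo by 6): baz unchanged
  event 4 (t=11: SET baz = -6): baz 10 -> -6
  event 5 (t=20: DEC foo by 15): baz unchanged
  event 6 (t=28: DEL foo): baz unchanged
  event 7 (t=36: INC baz by 10): baz -6 -> 4
Final: baz = 4

Answer: 4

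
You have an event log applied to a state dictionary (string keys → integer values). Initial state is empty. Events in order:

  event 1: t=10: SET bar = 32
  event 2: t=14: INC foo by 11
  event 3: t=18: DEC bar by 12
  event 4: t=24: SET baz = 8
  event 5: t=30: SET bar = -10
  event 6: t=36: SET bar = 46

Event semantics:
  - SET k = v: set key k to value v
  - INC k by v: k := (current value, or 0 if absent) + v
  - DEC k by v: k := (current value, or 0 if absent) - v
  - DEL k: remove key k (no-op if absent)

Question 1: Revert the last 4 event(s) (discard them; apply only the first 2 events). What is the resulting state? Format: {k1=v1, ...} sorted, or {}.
Keep first 2 events (discard last 4):
  after event 1 (t=10: SET bar = 32): {bar=32}
  after event 2 (t=14: INC foo by 11): {bar=32, foo=11}

Answer: {bar=32, foo=11}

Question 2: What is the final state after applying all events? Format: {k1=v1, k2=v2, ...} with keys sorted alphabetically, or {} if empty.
  after event 1 (t=10: SET bar = 32): {bar=32}
  after event 2 (t=14: INC foo by 11): {bar=32, foo=11}
  after event 3 (t=18: DEC bar by 12): {bar=20, foo=11}
  after event 4 (t=24: SET baz = 8): {bar=20, baz=8, foo=11}
  after event 5 (t=30: SET bar = -10): {bar=-10, baz=8, foo=11}
  after event 6 (t=36: SET bar = 46): {bar=46, baz=8, foo=11}

Answer: {bar=46, baz=8, foo=11}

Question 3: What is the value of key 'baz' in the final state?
Answer: 8

Derivation:
Track key 'baz' through all 6 events:
  event 1 (t=10: SET bar = 32): baz unchanged
  event 2 (t=14: INC foo by 11): baz unchanged
  event 3 (t=18: DEC bar by 12): baz unchanged
  event 4 (t=24: SET baz = 8): baz (absent) -> 8
  event 5 (t=30: SET bar = -10): baz unchanged
  event 6 (t=36: SET bar = 46): baz unchanged
Final: baz = 8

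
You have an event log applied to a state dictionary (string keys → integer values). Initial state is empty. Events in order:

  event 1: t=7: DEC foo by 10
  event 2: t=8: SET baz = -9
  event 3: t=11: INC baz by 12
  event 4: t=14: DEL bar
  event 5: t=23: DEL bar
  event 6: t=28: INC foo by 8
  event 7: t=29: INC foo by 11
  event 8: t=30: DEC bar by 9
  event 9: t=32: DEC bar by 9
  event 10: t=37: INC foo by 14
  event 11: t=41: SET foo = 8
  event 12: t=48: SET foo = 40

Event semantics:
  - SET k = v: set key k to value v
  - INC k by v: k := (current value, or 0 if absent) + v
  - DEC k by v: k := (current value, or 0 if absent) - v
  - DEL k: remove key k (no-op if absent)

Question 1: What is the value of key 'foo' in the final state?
Track key 'foo' through all 12 events:
  event 1 (t=7: DEC foo by 10): foo (absent) -> -10
  event 2 (t=8: SET baz = -9): foo unchanged
  event 3 (t=11: INC baz by 12): foo unchanged
  event 4 (t=14: DEL bar): foo unchanged
  event 5 (t=23: DEL bar): foo unchanged
  event 6 (t=28: INC foo by 8): foo -10 -> -2
  event 7 (t=29: INC foo by 11): foo -2 -> 9
  event 8 (t=30: DEC bar by 9): foo unchanged
  event 9 (t=32: DEC bar by 9): foo unchanged
  event 10 (t=37: INC foo by 14): foo 9 -> 23
  event 11 (t=41: SET foo = 8): foo 23 -> 8
  event 12 (t=48: SET foo = 40): foo 8 -> 40
Final: foo = 40

Answer: 40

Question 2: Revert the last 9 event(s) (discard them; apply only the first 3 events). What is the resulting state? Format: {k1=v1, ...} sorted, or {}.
Keep first 3 events (discard last 9):
  after event 1 (t=7: DEC foo by 10): {foo=-10}
  after event 2 (t=8: SET baz = -9): {baz=-9, foo=-10}
  after event 3 (t=11: INC baz by 12): {baz=3, foo=-10}

Answer: {baz=3, foo=-10}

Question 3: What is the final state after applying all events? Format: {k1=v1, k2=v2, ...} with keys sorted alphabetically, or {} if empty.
Answer: {bar=-18, baz=3, foo=40}

Derivation:
  after event 1 (t=7: DEC foo by 10): {foo=-10}
  after event 2 (t=8: SET baz = -9): {baz=-9, foo=-10}
  after event 3 (t=11: INC baz by 12): {baz=3, foo=-10}
  after event 4 (t=14: DEL bar): {baz=3, foo=-10}
  after event 5 (t=23: DEL bar): {baz=3, foo=-10}
  after event 6 (t=28: INC foo by 8): {baz=3, foo=-2}
  after event 7 (t=29: INC foo by 11): {baz=3, foo=9}
  after event 8 (t=30: DEC bar by 9): {bar=-9, baz=3, foo=9}
  after event 9 (t=32: DEC bar by 9): {bar=-18, baz=3, foo=9}
  after event 10 (t=37: INC foo by 14): {bar=-18, baz=3, foo=23}
  after event 11 (t=41: SET foo = 8): {bar=-18, baz=3, foo=8}
  after event 12 (t=48: SET foo = 40): {bar=-18, baz=3, foo=40}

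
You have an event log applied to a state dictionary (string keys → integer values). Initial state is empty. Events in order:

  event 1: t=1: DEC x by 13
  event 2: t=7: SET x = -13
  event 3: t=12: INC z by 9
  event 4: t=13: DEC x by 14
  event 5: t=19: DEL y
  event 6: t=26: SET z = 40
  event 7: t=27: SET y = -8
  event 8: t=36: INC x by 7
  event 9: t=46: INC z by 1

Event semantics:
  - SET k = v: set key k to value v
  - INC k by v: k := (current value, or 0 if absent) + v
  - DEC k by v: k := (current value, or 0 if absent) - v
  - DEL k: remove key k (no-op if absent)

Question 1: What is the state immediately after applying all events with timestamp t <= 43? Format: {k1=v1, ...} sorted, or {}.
Apply events with t <= 43 (8 events):
  after event 1 (t=1: DEC x by 13): {x=-13}
  after event 2 (t=7: SET x = -13): {x=-13}
  after event 3 (t=12: INC z by 9): {x=-13, z=9}
  after event 4 (t=13: DEC x by 14): {x=-27, z=9}
  after event 5 (t=19: DEL y): {x=-27, z=9}
  after event 6 (t=26: SET z = 40): {x=-27, z=40}
  after event 7 (t=27: SET y = -8): {x=-27, y=-8, z=40}
  after event 8 (t=36: INC x by 7): {x=-20, y=-8, z=40}

Answer: {x=-20, y=-8, z=40}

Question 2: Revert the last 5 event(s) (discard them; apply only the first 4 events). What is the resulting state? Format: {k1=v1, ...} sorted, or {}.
Answer: {x=-27, z=9}

Derivation:
Keep first 4 events (discard last 5):
  after event 1 (t=1: DEC x by 13): {x=-13}
  after event 2 (t=7: SET x = -13): {x=-13}
  after event 3 (t=12: INC z by 9): {x=-13, z=9}
  after event 4 (t=13: DEC x by 14): {x=-27, z=9}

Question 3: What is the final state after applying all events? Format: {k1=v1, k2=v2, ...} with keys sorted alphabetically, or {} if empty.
Answer: {x=-20, y=-8, z=41}

Derivation:
  after event 1 (t=1: DEC x by 13): {x=-13}
  after event 2 (t=7: SET x = -13): {x=-13}
  after event 3 (t=12: INC z by 9): {x=-13, z=9}
  after event 4 (t=13: DEC x by 14): {x=-27, z=9}
  after event 5 (t=19: DEL y): {x=-27, z=9}
  after event 6 (t=26: SET z = 40): {x=-27, z=40}
  after event 7 (t=27: SET y = -8): {x=-27, y=-8, z=40}
  after event 8 (t=36: INC x by 7): {x=-20, y=-8, z=40}
  after event 9 (t=46: INC z by 1): {x=-20, y=-8, z=41}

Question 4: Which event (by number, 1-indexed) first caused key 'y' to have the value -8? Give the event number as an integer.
Answer: 7

Derivation:
Looking for first event where y becomes -8:
  event 7: y (absent) -> -8  <-- first match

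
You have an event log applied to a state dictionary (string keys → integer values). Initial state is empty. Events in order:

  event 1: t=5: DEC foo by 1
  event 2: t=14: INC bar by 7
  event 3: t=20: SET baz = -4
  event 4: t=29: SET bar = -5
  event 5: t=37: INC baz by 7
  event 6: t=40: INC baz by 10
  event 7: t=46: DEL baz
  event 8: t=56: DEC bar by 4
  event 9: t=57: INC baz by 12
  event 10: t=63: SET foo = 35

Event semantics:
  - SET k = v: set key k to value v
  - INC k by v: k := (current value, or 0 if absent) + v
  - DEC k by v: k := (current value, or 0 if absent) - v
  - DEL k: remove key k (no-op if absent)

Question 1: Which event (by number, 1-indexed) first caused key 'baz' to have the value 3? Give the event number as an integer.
Looking for first event where baz becomes 3:
  event 3: baz = -4
  event 4: baz = -4
  event 5: baz -4 -> 3  <-- first match

Answer: 5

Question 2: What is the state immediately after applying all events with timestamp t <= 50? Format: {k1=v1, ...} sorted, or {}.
Apply events with t <= 50 (7 events):
  after event 1 (t=5: DEC foo by 1): {foo=-1}
  after event 2 (t=14: INC bar by 7): {bar=7, foo=-1}
  after event 3 (t=20: SET baz = -4): {bar=7, baz=-4, foo=-1}
  after event 4 (t=29: SET bar = -5): {bar=-5, baz=-4, foo=-1}
  after event 5 (t=37: INC baz by 7): {bar=-5, baz=3, foo=-1}
  after event 6 (t=40: INC baz by 10): {bar=-5, baz=13, foo=-1}
  after event 7 (t=46: DEL baz): {bar=-5, foo=-1}

Answer: {bar=-5, foo=-1}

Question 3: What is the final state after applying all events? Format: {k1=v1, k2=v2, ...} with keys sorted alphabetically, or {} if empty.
Answer: {bar=-9, baz=12, foo=35}

Derivation:
  after event 1 (t=5: DEC foo by 1): {foo=-1}
  after event 2 (t=14: INC bar by 7): {bar=7, foo=-1}
  after event 3 (t=20: SET baz = -4): {bar=7, baz=-4, foo=-1}
  after event 4 (t=29: SET bar = -5): {bar=-5, baz=-4, foo=-1}
  after event 5 (t=37: INC baz by 7): {bar=-5, baz=3, foo=-1}
  after event 6 (t=40: INC baz by 10): {bar=-5, baz=13, foo=-1}
  after event 7 (t=46: DEL baz): {bar=-5, foo=-1}
  after event 8 (t=56: DEC bar by 4): {bar=-9, foo=-1}
  after event 9 (t=57: INC baz by 12): {bar=-9, baz=12, foo=-1}
  after event 10 (t=63: SET foo = 35): {bar=-9, baz=12, foo=35}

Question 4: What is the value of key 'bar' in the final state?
Answer: -9

Derivation:
Track key 'bar' through all 10 events:
  event 1 (t=5: DEC foo by 1): bar unchanged
  event 2 (t=14: INC bar by 7): bar (absent) -> 7
  event 3 (t=20: SET baz = -4): bar unchanged
  event 4 (t=29: SET bar = -5): bar 7 -> -5
  event 5 (t=37: INC baz by 7): bar unchanged
  event 6 (t=40: INC baz by 10): bar unchanged
  event 7 (t=46: DEL baz): bar unchanged
  event 8 (t=56: DEC bar by 4): bar -5 -> -9
  event 9 (t=57: INC baz by 12): bar unchanged
  event 10 (t=63: SET foo = 35): bar unchanged
Final: bar = -9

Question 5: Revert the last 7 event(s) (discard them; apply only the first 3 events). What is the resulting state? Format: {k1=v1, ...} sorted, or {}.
Answer: {bar=7, baz=-4, foo=-1}

Derivation:
Keep first 3 events (discard last 7):
  after event 1 (t=5: DEC foo by 1): {foo=-1}
  after event 2 (t=14: INC bar by 7): {bar=7, foo=-1}
  after event 3 (t=20: SET baz = -4): {bar=7, baz=-4, foo=-1}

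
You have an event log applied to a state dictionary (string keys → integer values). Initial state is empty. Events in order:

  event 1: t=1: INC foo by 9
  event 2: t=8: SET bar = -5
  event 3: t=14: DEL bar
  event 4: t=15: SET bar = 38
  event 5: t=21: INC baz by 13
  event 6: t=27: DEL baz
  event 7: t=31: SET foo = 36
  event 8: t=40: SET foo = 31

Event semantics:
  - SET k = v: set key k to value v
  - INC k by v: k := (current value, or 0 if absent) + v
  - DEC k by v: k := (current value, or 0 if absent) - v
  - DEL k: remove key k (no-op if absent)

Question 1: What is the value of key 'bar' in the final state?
Answer: 38

Derivation:
Track key 'bar' through all 8 events:
  event 1 (t=1: INC foo by 9): bar unchanged
  event 2 (t=8: SET bar = -5): bar (absent) -> -5
  event 3 (t=14: DEL bar): bar -5 -> (absent)
  event 4 (t=15: SET bar = 38): bar (absent) -> 38
  event 5 (t=21: INC baz by 13): bar unchanged
  event 6 (t=27: DEL baz): bar unchanged
  event 7 (t=31: SET foo = 36): bar unchanged
  event 8 (t=40: SET foo = 31): bar unchanged
Final: bar = 38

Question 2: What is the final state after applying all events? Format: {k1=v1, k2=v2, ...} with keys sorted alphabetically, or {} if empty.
  after event 1 (t=1: INC foo by 9): {foo=9}
  after event 2 (t=8: SET bar = -5): {bar=-5, foo=9}
  after event 3 (t=14: DEL bar): {foo=9}
  after event 4 (t=15: SET bar = 38): {bar=38, foo=9}
  after event 5 (t=21: INC baz by 13): {bar=38, baz=13, foo=9}
  after event 6 (t=27: DEL baz): {bar=38, foo=9}
  after event 7 (t=31: SET foo = 36): {bar=38, foo=36}
  after event 8 (t=40: SET foo = 31): {bar=38, foo=31}

Answer: {bar=38, foo=31}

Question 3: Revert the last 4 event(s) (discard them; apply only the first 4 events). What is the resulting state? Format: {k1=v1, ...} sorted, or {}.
Keep first 4 events (discard last 4):
  after event 1 (t=1: INC foo by 9): {foo=9}
  after event 2 (t=8: SET bar = -5): {bar=-5, foo=9}
  after event 3 (t=14: DEL bar): {foo=9}
  after event 4 (t=15: SET bar = 38): {bar=38, foo=9}

Answer: {bar=38, foo=9}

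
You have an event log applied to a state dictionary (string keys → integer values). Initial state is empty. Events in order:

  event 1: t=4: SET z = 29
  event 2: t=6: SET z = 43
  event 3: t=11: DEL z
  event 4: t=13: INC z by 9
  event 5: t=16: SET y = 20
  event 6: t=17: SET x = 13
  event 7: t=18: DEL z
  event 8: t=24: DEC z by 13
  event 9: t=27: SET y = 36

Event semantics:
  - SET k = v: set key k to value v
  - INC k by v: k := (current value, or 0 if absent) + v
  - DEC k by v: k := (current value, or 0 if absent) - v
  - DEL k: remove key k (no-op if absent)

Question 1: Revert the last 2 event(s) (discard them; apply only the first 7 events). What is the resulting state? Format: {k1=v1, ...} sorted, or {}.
Keep first 7 events (discard last 2):
  after event 1 (t=4: SET z = 29): {z=29}
  after event 2 (t=6: SET z = 43): {z=43}
  after event 3 (t=11: DEL z): {}
  after event 4 (t=13: INC z by 9): {z=9}
  after event 5 (t=16: SET y = 20): {y=20, z=9}
  after event 6 (t=17: SET x = 13): {x=13, y=20, z=9}
  after event 7 (t=18: DEL z): {x=13, y=20}

Answer: {x=13, y=20}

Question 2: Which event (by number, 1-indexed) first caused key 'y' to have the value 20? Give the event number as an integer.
Answer: 5

Derivation:
Looking for first event where y becomes 20:
  event 5: y (absent) -> 20  <-- first match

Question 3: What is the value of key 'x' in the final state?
Track key 'x' through all 9 events:
  event 1 (t=4: SET z = 29): x unchanged
  event 2 (t=6: SET z = 43): x unchanged
  event 3 (t=11: DEL z): x unchanged
  event 4 (t=13: INC z by 9): x unchanged
  event 5 (t=16: SET y = 20): x unchanged
  event 6 (t=17: SET x = 13): x (absent) -> 13
  event 7 (t=18: DEL z): x unchanged
  event 8 (t=24: DEC z by 13): x unchanged
  event 9 (t=27: SET y = 36): x unchanged
Final: x = 13

Answer: 13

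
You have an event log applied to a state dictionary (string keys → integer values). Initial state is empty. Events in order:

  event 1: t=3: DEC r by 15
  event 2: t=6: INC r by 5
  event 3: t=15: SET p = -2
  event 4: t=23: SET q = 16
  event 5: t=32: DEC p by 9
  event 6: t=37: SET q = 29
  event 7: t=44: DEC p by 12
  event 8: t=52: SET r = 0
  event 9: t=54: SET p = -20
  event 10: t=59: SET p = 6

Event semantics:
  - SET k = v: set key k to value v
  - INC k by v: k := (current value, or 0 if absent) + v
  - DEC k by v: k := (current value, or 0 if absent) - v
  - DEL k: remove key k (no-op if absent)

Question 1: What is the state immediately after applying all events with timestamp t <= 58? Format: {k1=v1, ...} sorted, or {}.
Answer: {p=-20, q=29, r=0}

Derivation:
Apply events with t <= 58 (9 events):
  after event 1 (t=3: DEC r by 15): {r=-15}
  after event 2 (t=6: INC r by 5): {r=-10}
  after event 3 (t=15: SET p = -2): {p=-2, r=-10}
  after event 4 (t=23: SET q = 16): {p=-2, q=16, r=-10}
  after event 5 (t=32: DEC p by 9): {p=-11, q=16, r=-10}
  after event 6 (t=37: SET q = 29): {p=-11, q=29, r=-10}
  after event 7 (t=44: DEC p by 12): {p=-23, q=29, r=-10}
  after event 8 (t=52: SET r = 0): {p=-23, q=29, r=0}
  after event 9 (t=54: SET p = -20): {p=-20, q=29, r=0}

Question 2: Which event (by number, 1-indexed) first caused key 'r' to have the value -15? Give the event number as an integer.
Looking for first event where r becomes -15:
  event 1: r (absent) -> -15  <-- first match

Answer: 1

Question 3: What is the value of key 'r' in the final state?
Answer: 0

Derivation:
Track key 'r' through all 10 events:
  event 1 (t=3: DEC r by 15): r (absent) -> -15
  event 2 (t=6: INC r by 5): r -15 -> -10
  event 3 (t=15: SET p = -2): r unchanged
  event 4 (t=23: SET q = 16): r unchanged
  event 5 (t=32: DEC p by 9): r unchanged
  event 6 (t=37: SET q = 29): r unchanged
  event 7 (t=44: DEC p by 12): r unchanged
  event 8 (t=52: SET r = 0): r -10 -> 0
  event 9 (t=54: SET p = -20): r unchanged
  event 10 (t=59: SET p = 6): r unchanged
Final: r = 0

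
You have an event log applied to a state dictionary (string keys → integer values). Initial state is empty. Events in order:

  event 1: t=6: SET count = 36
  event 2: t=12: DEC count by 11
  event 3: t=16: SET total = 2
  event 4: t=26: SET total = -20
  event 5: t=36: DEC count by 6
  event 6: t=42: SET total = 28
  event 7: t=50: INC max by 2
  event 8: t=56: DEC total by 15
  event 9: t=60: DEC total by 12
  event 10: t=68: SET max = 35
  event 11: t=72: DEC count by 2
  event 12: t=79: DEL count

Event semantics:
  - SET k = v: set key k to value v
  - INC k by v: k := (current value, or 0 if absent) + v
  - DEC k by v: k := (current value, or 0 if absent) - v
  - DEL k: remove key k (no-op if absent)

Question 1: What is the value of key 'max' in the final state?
Answer: 35

Derivation:
Track key 'max' through all 12 events:
  event 1 (t=6: SET count = 36): max unchanged
  event 2 (t=12: DEC count by 11): max unchanged
  event 3 (t=16: SET total = 2): max unchanged
  event 4 (t=26: SET total = -20): max unchanged
  event 5 (t=36: DEC count by 6): max unchanged
  event 6 (t=42: SET total = 28): max unchanged
  event 7 (t=50: INC max by 2): max (absent) -> 2
  event 8 (t=56: DEC total by 15): max unchanged
  event 9 (t=60: DEC total by 12): max unchanged
  event 10 (t=68: SET max = 35): max 2 -> 35
  event 11 (t=72: DEC count by 2): max unchanged
  event 12 (t=79: DEL count): max unchanged
Final: max = 35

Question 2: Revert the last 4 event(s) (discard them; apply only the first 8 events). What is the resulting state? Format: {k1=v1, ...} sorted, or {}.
Answer: {count=19, max=2, total=13}

Derivation:
Keep first 8 events (discard last 4):
  after event 1 (t=6: SET count = 36): {count=36}
  after event 2 (t=12: DEC count by 11): {count=25}
  after event 3 (t=16: SET total = 2): {count=25, total=2}
  after event 4 (t=26: SET total = -20): {count=25, total=-20}
  after event 5 (t=36: DEC count by 6): {count=19, total=-20}
  after event 6 (t=42: SET total = 28): {count=19, total=28}
  after event 7 (t=50: INC max by 2): {count=19, max=2, total=28}
  after event 8 (t=56: DEC total by 15): {count=19, max=2, total=13}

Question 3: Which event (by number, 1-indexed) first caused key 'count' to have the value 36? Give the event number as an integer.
Answer: 1

Derivation:
Looking for first event where count becomes 36:
  event 1: count (absent) -> 36  <-- first match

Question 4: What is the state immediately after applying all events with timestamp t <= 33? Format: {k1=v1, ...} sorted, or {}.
Answer: {count=25, total=-20}

Derivation:
Apply events with t <= 33 (4 events):
  after event 1 (t=6: SET count = 36): {count=36}
  after event 2 (t=12: DEC count by 11): {count=25}
  after event 3 (t=16: SET total = 2): {count=25, total=2}
  after event 4 (t=26: SET total = -20): {count=25, total=-20}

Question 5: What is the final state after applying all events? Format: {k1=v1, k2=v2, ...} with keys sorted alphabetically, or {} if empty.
Answer: {max=35, total=1}

Derivation:
  after event 1 (t=6: SET count = 36): {count=36}
  after event 2 (t=12: DEC count by 11): {count=25}
  after event 3 (t=16: SET total = 2): {count=25, total=2}
  after event 4 (t=26: SET total = -20): {count=25, total=-20}
  after event 5 (t=36: DEC count by 6): {count=19, total=-20}
  after event 6 (t=42: SET total = 28): {count=19, total=28}
  after event 7 (t=50: INC max by 2): {count=19, max=2, total=28}
  after event 8 (t=56: DEC total by 15): {count=19, max=2, total=13}
  after event 9 (t=60: DEC total by 12): {count=19, max=2, total=1}
  after event 10 (t=68: SET max = 35): {count=19, max=35, total=1}
  after event 11 (t=72: DEC count by 2): {count=17, max=35, total=1}
  after event 12 (t=79: DEL count): {max=35, total=1}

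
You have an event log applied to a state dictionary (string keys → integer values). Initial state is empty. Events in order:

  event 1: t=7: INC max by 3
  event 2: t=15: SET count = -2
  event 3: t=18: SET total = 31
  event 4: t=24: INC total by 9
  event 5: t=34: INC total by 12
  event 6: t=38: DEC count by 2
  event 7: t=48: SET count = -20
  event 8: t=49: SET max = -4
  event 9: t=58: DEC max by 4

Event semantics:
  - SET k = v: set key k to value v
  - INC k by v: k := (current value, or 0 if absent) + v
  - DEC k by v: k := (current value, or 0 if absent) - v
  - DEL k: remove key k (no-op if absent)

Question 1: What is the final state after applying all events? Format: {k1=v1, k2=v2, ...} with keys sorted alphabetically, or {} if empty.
Answer: {count=-20, max=-8, total=52}

Derivation:
  after event 1 (t=7: INC max by 3): {max=3}
  after event 2 (t=15: SET count = -2): {count=-2, max=3}
  after event 3 (t=18: SET total = 31): {count=-2, max=3, total=31}
  after event 4 (t=24: INC total by 9): {count=-2, max=3, total=40}
  after event 5 (t=34: INC total by 12): {count=-2, max=3, total=52}
  after event 6 (t=38: DEC count by 2): {count=-4, max=3, total=52}
  after event 7 (t=48: SET count = -20): {count=-20, max=3, total=52}
  after event 8 (t=49: SET max = -4): {count=-20, max=-4, total=52}
  after event 9 (t=58: DEC max by 4): {count=-20, max=-8, total=52}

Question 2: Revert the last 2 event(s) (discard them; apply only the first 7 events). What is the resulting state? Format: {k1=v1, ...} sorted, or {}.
Keep first 7 events (discard last 2):
  after event 1 (t=7: INC max by 3): {max=3}
  after event 2 (t=15: SET count = -2): {count=-2, max=3}
  after event 3 (t=18: SET total = 31): {count=-2, max=3, total=31}
  after event 4 (t=24: INC total by 9): {count=-2, max=3, total=40}
  after event 5 (t=34: INC total by 12): {count=-2, max=3, total=52}
  after event 6 (t=38: DEC count by 2): {count=-4, max=3, total=52}
  after event 7 (t=48: SET count = -20): {count=-20, max=3, total=52}

Answer: {count=-20, max=3, total=52}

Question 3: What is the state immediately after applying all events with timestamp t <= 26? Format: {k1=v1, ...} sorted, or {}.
Apply events with t <= 26 (4 events):
  after event 1 (t=7: INC max by 3): {max=3}
  after event 2 (t=15: SET count = -2): {count=-2, max=3}
  after event 3 (t=18: SET total = 31): {count=-2, max=3, total=31}
  after event 4 (t=24: INC total by 9): {count=-2, max=3, total=40}

Answer: {count=-2, max=3, total=40}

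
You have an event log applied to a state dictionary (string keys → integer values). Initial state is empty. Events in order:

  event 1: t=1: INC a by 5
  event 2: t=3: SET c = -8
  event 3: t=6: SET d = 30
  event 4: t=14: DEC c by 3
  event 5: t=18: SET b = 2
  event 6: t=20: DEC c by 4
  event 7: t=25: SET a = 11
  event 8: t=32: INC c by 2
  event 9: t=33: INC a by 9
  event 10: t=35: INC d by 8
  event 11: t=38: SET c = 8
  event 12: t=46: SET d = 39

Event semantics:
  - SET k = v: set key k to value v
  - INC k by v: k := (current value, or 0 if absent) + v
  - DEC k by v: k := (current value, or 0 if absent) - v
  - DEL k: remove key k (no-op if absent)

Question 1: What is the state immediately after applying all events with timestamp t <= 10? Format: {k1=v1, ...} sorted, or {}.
Answer: {a=5, c=-8, d=30}

Derivation:
Apply events with t <= 10 (3 events):
  after event 1 (t=1: INC a by 5): {a=5}
  after event 2 (t=3: SET c = -8): {a=5, c=-8}
  after event 3 (t=6: SET d = 30): {a=5, c=-8, d=30}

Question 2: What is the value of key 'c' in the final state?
Track key 'c' through all 12 events:
  event 1 (t=1: INC a by 5): c unchanged
  event 2 (t=3: SET c = -8): c (absent) -> -8
  event 3 (t=6: SET d = 30): c unchanged
  event 4 (t=14: DEC c by 3): c -8 -> -11
  event 5 (t=18: SET b = 2): c unchanged
  event 6 (t=20: DEC c by 4): c -11 -> -15
  event 7 (t=25: SET a = 11): c unchanged
  event 8 (t=32: INC c by 2): c -15 -> -13
  event 9 (t=33: INC a by 9): c unchanged
  event 10 (t=35: INC d by 8): c unchanged
  event 11 (t=38: SET c = 8): c -13 -> 8
  event 12 (t=46: SET d = 39): c unchanged
Final: c = 8

Answer: 8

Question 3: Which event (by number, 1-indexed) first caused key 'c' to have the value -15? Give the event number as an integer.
Looking for first event where c becomes -15:
  event 2: c = -8
  event 3: c = -8
  event 4: c = -11
  event 5: c = -11
  event 6: c -11 -> -15  <-- first match

Answer: 6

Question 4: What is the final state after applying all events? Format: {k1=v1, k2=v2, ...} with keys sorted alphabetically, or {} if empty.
Answer: {a=20, b=2, c=8, d=39}

Derivation:
  after event 1 (t=1: INC a by 5): {a=5}
  after event 2 (t=3: SET c = -8): {a=5, c=-8}
  after event 3 (t=6: SET d = 30): {a=5, c=-8, d=30}
  after event 4 (t=14: DEC c by 3): {a=5, c=-11, d=30}
  after event 5 (t=18: SET b = 2): {a=5, b=2, c=-11, d=30}
  after event 6 (t=20: DEC c by 4): {a=5, b=2, c=-15, d=30}
  after event 7 (t=25: SET a = 11): {a=11, b=2, c=-15, d=30}
  after event 8 (t=32: INC c by 2): {a=11, b=2, c=-13, d=30}
  after event 9 (t=33: INC a by 9): {a=20, b=2, c=-13, d=30}
  after event 10 (t=35: INC d by 8): {a=20, b=2, c=-13, d=38}
  after event 11 (t=38: SET c = 8): {a=20, b=2, c=8, d=38}
  after event 12 (t=46: SET d = 39): {a=20, b=2, c=8, d=39}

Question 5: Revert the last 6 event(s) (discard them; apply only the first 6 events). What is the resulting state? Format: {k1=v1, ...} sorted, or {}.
Keep first 6 events (discard last 6):
  after event 1 (t=1: INC a by 5): {a=5}
  after event 2 (t=3: SET c = -8): {a=5, c=-8}
  after event 3 (t=6: SET d = 30): {a=5, c=-8, d=30}
  after event 4 (t=14: DEC c by 3): {a=5, c=-11, d=30}
  after event 5 (t=18: SET b = 2): {a=5, b=2, c=-11, d=30}
  after event 6 (t=20: DEC c by 4): {a=5, b=2, c=-15, d=30}

Answer: {a=5, b=2, c=-15, d=30}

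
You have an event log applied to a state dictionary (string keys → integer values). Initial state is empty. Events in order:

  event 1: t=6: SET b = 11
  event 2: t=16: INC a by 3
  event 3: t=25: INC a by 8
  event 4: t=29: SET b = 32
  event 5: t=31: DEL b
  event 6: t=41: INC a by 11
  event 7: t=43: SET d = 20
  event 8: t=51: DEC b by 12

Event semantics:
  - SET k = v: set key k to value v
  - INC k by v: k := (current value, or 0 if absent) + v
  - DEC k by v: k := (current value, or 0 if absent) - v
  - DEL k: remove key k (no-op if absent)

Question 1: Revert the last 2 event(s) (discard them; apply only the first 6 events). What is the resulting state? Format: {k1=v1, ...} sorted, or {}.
Answer: {a=22}

Derivation:
Keep first 6 events (discard last 2):
  after event 1 (t=6: SET b = 11): {b=11}
  after event 2 (t=16: INC a by 3): {a=3, b=11}
  after event 3 (t=25: INC a by 8): {a=11, b=11}
  after event 4 (t=29: SET b = 32): {a=11, b=32}
  after event 5 (t=31: DEL b): {a=11}
  after event 6 (t=41: INC a by 11): {a=22}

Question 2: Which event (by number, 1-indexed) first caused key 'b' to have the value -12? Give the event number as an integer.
Looking for first event where b becomes -12:
  event 1: b = 11
  event 2: b = 11
  event 3: b = 11
  event 4: b = 32
  event 5: b = (absent)
  event 8: b (absent) -> -12  <-- first match

Answer: 8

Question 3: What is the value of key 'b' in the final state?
Answer: -12

Derivation:
Track key 'b' through all 8 events:
  event 1 (t=6: SET b = 11): b (absent) -> 11
  event 2 (t=16: INC a by 3): b unchanged
  event 3 (t=25: INC a by 8): b unchanged
  event 4 (t=29: SET b = 32): b 11 -> 32
  event 5 (t=31: DEL b): b 32 -> (absent)
  event 6 (t=41: INC a by 11): b unchanged
  event 7 (t=43: SET d = 20): b unchanged
  event 8 (t=51: DEC b by 12): b (absent) -> -12
Final: b = -12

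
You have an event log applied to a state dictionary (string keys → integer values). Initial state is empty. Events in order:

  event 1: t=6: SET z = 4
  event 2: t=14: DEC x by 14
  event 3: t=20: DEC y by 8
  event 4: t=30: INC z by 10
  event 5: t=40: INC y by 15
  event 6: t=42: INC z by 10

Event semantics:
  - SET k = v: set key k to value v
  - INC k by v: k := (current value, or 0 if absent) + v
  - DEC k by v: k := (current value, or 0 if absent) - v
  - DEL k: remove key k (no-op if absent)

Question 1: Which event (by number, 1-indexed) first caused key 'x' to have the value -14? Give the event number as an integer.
Answer: 2

Derivation:
Looking for first event where x becomes -14:
  event 2: x (absent) -> -14  <-- first match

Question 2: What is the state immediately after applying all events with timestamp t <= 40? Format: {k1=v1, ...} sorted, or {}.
Answer: {x=-14, y=7, z=14}

Derivation:
Apply events with t <= 40 (5 events):
  after event 1 (t=6: SET z = 4): {z=4}
  after event 2 (t=14: DEC x by 14): {x=-14, z=4}
  after event 3 (t=20: DEC y by 8): {x=-14, y=-8, z=4}
  after event 4 (t=30: INC z by 10): {x=-14, y=-8, z=14}
  after event 5 (t=40: INC y by 15): {x=-14, y=7, z=14}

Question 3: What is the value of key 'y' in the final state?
Answer: 7

Derivation:
Track key 'y' through all 6 events:
  event 1 (t=6: SET z = 4): y unchanged
  event 2 (t=14: DEC x by 14): y unchanged
  event 3 (t=20: DEC y by 8): y (absent) -> -8
  event 4 (t=30: INC z by 10): y unchanged
  event 5 (t=40: INC y by 15): y -8 -> 7
  event 6 (t=42: INC z by 10): y unchanged
Final: y = 7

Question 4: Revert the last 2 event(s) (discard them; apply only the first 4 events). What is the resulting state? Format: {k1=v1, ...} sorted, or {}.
Keep first 4 events (discard last 2):
  after event 1 (t=6: SET z = 4): {z=4}
  after event 2 (t=14: DEC x by 14): {x=-14, z=4}
  after event 3 (t=20: DEC y by 8): {x=-14, y=-8, z=4}
  after event 4 (t=30: INC z by 10): {x=-14, y=-8, z=14}

Answer: {x=-14, y=-8, z=14}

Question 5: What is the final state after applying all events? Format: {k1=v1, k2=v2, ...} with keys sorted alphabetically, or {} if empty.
  after event 1 (t=6: SET z = 4): {z=4}
  after event 2 (t=14: DEC x by 14): {x=-14, z=4}
  after event 3 (t=20: DEC y by 8): {x=-14, y=-8, z=4}
  after event 4 (t=30: INC z by 10): {x=-14, y=-8, z=14}
  after event 5 (t=40: INC y by 15): {x=-14, y=7, z=14}
  after event 6 (t=42: INC z by 10): {x=-14, y=7, z=24}

Answer: {x=-14, y=7, z=24}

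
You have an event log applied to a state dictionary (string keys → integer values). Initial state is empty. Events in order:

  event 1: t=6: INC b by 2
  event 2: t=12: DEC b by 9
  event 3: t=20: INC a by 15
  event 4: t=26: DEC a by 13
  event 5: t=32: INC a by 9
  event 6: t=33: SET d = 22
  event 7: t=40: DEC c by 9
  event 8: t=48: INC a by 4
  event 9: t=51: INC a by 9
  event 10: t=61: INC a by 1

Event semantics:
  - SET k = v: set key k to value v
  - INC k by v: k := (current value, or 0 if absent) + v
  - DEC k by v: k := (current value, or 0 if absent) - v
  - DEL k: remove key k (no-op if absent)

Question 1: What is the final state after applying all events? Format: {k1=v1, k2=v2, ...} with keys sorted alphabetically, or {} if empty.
Answer: {a=25, b=-7, c=-9, d=22}

Derivation:
  after event 1 (t=6: INC b by 2): {b=2}
  after event 2 (t=12: DEC b by 9): {b=-7}
  after event 3 (t=20: INC a by 15): {a=15, b=-7}
  after event 4 (t=26: DEC a by 13): {a=2, b=-7}
  after event 5 (t=32: INC a by 9): {a=11, b=-7}
  after event 6 (t=33: SET d = 22): {a=11, b=-7, d=22}
  after event 7 (t=40: DEC c by 9): {a=11, b=-7, c=-9, d=22}
  after event 8 (t=48: INC a by 4): {a=15, b=-7, c=-9, d=22}
  after event 9 (t=51: INC a by 9): {a=24, b=-7, c=-9, d=22}
  after event 10 (t=61: INC a by 1): {a=25, b=-7, c=-9, d=22}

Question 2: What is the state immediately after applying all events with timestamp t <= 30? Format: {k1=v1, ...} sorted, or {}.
Apply events with t <= 30 (4 events):
  after event 1 (t=6: INC b by 2): {b=2}
  after event 2 (t=12: DEC b by 9): {b=-7}
  after event 3 (t=20: INC a by 15): {a=15, b=-7}
  after event 4 (t=26: DEC a by 13): {a=2, b=-7}

Answer: {a=2, b=-7}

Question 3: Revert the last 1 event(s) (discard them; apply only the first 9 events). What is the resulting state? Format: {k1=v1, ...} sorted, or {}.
Keep first 9 events (discard last 1):
  after event 1 (t=6: INC b by 2): {b=2}
  after event 2 (t=12: DEC b by 9): {b=-7}
  after event 3 (t=20: INC a by 15): {a=15, b=-7}
  after event 4 (t=26: DEC a by 13): {a=2, b=-7}
  after event 5 (t=32: INC a by 9): {a=11, b=-7}
  after event 6 (t=33: SET d = 22): {a=11, b=-7, d=22}
  after event 7 (t=40: DEC c by 9): {a=11, b=-7, c=-9, d=22}
  after event 8 (t=48: INC a by 4): {a=15, b=-7, c=-9, d=22}
  after event 9 (t=51: INC a by 9): {a=24, b=-7, c=-9, d=22}

Answer: {a=24, b=-7, c=-9, d=22}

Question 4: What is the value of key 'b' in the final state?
Answer: -7

Derivation:
Track key 'b' through all 10 events:
  event 1 (t=6: INC b by 2): b (absent) -> 2
  event 2 (t=12: DEC b by 9): b 2 -> -7
  event 3 (t=20: INC a by 15): b unchanged
  event 4 (t=26: DEC a by 13): b unchanged
  event 5 (t=32: INC a by 9): b unchanged
  event 6 (t=33: SET d = 22): b unchanged
  event 7 (t=40: DEC c by 9): b unchanged
  event 8 (t=48: INC a by 4): b unchanged
  event 9 (t=51: INC a by 9): b unchanged
  event 10 (t=61: INC a by 1): b unchanged
Final: b = -7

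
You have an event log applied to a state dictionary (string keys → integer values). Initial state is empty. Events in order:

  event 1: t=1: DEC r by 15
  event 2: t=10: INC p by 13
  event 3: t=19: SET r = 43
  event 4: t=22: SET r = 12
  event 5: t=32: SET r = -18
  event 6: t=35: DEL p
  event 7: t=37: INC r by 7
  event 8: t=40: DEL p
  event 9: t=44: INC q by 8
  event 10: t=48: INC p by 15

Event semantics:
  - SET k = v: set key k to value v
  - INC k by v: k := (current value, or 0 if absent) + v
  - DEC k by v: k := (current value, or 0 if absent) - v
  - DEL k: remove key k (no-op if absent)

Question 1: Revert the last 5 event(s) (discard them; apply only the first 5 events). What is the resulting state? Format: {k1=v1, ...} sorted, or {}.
Answer: {p=13, r=-18}

Derivation:
Keep first 5 events (discard last 5):
  after event 1 (t=1: DEC r by 15): {r=-15}
  after event 2 (t=10: INC p by 13): {p=13, r=-15}
  after event 3 (t=19: SET r = 43): {p=13, r=43}
  after event 4 (t=22: SET r = 12): {p=13, r=12}
  after event 5 (t=32: SET r = -18): {p=13, r=-18}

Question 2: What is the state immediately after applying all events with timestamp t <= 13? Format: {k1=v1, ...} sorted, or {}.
Answer: {p=13, r=-15}

Derivation:
Apply events with t <= 13 (2 events):
  after event 1 (t=1: DEC r by 15): {r=-15}
  after event 2 (t=10: INC p by 13): {p=13, r=-15}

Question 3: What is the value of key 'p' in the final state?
Track key 'p' through all 10 events:
  event 1 (t=1: DEC r by 15): p unchanged
  event 2 (t=10: INC p by 13): p (absent) -> 13
  event 3 (t=19: SET r = 43): p unchanged
  event 4 (t=22: SET r = 12): p unchanged
  event 5 (t=32: SET r = -18): p unchanged
  event 6 (t=35: DEL p): p 13 -> (absent)
  event 7 (t=37: INC r by 7): p unchanged
  event 8 (t=40: DEL p): p (absent) -> (absent)
  event 9 (t=44: INC q by 8): p unchanged
  event 10 (t=48: INC p by 15): p (absent) -> 15
Final: p = 15

Answer: 15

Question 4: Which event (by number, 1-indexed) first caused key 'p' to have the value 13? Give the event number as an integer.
Answer: 2

Derivation:
Looking for first event where p becomes 13:
  event 2: p (absent) -> 13  <-- first match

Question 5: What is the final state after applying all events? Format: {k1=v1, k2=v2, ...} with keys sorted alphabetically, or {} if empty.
Answer: {p=15, q=8, r=-11}

Derivation:
  after event 1 (t=1: DEC r by 15): {r=-15}
  after event 2 (t=10: INC p by 13): {p=13, r=-15}
  after event 3 (t=19: SET r = 43): {p=13, r=43}
  after event 4 (t=22: SET r = 12): {p=13, r=12}
  after event 5 (t=32: SET r = -18): {p=13, r=-18}
  after event 6 (t=35: DEL p): {r=-18}
  after event 7 (t=37: INC r by 7): {r=-11}
  after event 8 (t=40: DEL p): {r=-11}
  after event 9 (t=44: INC q by 8): {q=8, r=-11}
  after event 10 (t=48: INC p by 15): {p=15, q=8, r=-11}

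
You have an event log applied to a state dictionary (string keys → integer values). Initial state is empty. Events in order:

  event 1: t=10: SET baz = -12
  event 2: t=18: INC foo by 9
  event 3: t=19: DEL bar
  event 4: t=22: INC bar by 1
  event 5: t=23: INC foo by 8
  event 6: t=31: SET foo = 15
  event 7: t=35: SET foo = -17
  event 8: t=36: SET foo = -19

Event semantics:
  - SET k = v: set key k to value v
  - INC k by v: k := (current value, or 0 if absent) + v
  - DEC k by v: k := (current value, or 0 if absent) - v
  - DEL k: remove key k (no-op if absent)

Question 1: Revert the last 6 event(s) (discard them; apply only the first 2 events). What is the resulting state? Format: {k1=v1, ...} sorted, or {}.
Answer: {baz=-12, foo=9}

Derivation:
Keep first 2 events (discard last 6):
  after event 1 (t=10: SET baz = -12): {baz=-12}
  after event 2 (t=18: INC foo by 9): {baz=-12, foo=9}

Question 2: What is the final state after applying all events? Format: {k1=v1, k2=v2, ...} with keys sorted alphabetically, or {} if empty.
Answer: {bar=1, baz=-12, foo=-19}

Derivation:
  after event 1 (t=10: SET baz = -12): {baz=-12}
  after event 2 (t=18: INC foo by 9): {baz=-12, foo=9}
  after event 3 (t=19: DEL bar): {baz=-12, foo=9}
  after event 4 (t=22: INC bar by 1): {bar=1, baz=-12, foo=9}
  after event 5 (t=23: INC foo by 8): {bar=1, baz=-12, foo=17}
  after event 6 (t=31: SET foo = 15): {bar=1, baz=-12, foo=15}
  after event 7 (t=35: SET foo = -17): {bar=1, baz=-12, foo=-17}
  after event 8 (t=36: SET foo = -19): {bar=1, baz=-12, foo=-19}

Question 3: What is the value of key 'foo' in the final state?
Answer: -19

Derivation:
Track key 'foo' through all 8 events:
  event 1 (t=10: SET baz = -12): foo unchanged
  event 2 (t=18: INC foo by 9): foo (absent) -> 9
  event 3 (t=19: DEL bar): foo unchanged
  event 4 (t=22: INC bar by 1): foo unchanged
  event 5 (t=23: INC foo by 8): foo 9 -> 17
  event 6 (t=31: SET foo = 15): foo 17 -> 15
  event 7 (t=35: SET foo = -17): foo 15 -> -17
  event 8 (t=36: SET foo = -19): foo -17 -> -19
Final: foo = -19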